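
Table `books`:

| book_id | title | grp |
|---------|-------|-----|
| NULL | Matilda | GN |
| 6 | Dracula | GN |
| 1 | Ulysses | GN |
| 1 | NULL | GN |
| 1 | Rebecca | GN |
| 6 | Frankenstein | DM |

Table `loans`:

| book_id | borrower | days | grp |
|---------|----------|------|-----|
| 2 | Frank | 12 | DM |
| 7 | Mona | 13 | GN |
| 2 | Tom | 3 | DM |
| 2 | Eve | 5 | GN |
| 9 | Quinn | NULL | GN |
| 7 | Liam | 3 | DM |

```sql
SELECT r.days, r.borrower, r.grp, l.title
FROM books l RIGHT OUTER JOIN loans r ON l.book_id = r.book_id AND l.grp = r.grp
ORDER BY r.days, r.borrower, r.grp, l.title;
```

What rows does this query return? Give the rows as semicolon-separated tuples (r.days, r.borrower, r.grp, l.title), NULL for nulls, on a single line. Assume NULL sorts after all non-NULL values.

RIGHT JOIN keeps every row from `loans`; unmatched rows get NULL for `books`'s columns.
Matching on l.book_id = r.book_id AND l.grp = r.grp. A NULL in a compared column never satisfies the condition.
Matched pairs: 0; unmatched r rows kept: 6.

(3, Liam, DM, NULL); (3, Tom, DM, NULL); (5, Eve, GN, NULL); (12, Frank, DM, NULL); (13, Mona, GN, NULL); (NULL, Quinn, GN, NULL)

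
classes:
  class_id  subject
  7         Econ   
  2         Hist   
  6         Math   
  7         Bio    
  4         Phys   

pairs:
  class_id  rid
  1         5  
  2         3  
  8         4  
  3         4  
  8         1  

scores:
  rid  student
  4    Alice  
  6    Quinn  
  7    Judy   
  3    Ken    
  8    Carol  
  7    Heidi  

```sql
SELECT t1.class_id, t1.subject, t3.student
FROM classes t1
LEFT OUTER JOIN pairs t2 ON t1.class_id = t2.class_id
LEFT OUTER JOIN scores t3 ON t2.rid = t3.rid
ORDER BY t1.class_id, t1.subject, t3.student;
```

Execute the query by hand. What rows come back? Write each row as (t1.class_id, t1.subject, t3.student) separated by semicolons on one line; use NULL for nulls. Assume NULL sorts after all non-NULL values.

(2, Hist, Ken); (4, Phys, NULL); (6, Math, NULL); (7, Bio, NULL); (7, Econ, NULL)

Evaluate left to right. First `classes t1 LEFT JOIN pairs t2` on class_id: 5 row(s).
Then LEFT JOIN `scores t3` on rid: each of those 5 rows is kept; rows whose t2.rid has no match in t3 get NULL for t3's columns.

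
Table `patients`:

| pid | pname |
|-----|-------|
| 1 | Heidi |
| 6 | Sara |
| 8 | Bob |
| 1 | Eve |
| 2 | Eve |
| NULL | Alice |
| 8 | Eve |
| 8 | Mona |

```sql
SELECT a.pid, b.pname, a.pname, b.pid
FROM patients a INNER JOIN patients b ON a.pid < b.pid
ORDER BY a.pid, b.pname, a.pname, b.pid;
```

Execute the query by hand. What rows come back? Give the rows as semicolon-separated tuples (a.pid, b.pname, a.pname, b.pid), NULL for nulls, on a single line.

(1, Bob, Eve, 8); (1, Bob, Heidi, 8); (1, Eve, Eve, 2); (1, Eve, Eve, 8); (1, Eve, Heidi, 2); (1, Eve, Heidi, 8); (1, Mona, Eve, 8); (1, Mona, Heidi, 8); (1, Sara, Eve, 6); (1, Sara, Heidi, 6); (2, Bob, Eve, 8); (2, Eve, Eve, 8); (2, Mona, Eve, 8); (2, Sara, Eve, 6); (6, Bob, Sara, 8); (6, Eve, Sara, 8); (6, Mona, Sara, 8)

INNER JOIN keeps only pairs where the ON condition holds.
Matching on a.pid < b.pid. A NULL in a compared column never satisfies the condition.
- a (pid=1) pairs with 5 row(s) of b.
- a (pid=6) pairs with 3 row(s) of b.
- a (pid=8) has no partner → excluded.
- a (pid=1) pairs with 5 row(s) of b.
- a (pid=2) pairs with 4 row(s) of b.
- a (pid=NULL) has no partner → excluded.
- a (pid=8) has no partner → excluded.
- a (pid=8) has no partner → excluded.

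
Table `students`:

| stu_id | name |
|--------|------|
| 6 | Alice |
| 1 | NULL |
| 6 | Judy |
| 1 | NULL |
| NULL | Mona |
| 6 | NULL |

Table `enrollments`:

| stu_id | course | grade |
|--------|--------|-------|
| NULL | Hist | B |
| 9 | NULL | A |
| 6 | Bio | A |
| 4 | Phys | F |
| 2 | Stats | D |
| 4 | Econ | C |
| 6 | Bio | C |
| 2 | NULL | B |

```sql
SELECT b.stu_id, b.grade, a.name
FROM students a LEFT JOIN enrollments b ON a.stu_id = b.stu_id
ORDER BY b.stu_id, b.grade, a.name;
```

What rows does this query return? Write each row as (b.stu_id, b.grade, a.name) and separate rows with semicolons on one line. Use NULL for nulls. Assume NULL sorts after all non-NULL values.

(6, A, Alice); (6, A, Judy); (6, A, NULL); (6, C, Alice); (6, C, Judy); (6, C, NULL); (NULL, NULL, Mona); (NULL, NULL, NULL); (NULL, NULL, NULL)

LEFT JOIN keeps every row from `students`; unmatched rows get NULL for `enrollments`'s columns.
Matching on a.stu_id = b.stu_id. A NULL in a compared column never satisfies the condition.
- a[0] stu_id=6 → 2 match(es) in b → 2 row(s).
- a[1] stu_id=1 → no match; kept with NULLs on the b side.
- a[2] stu_id=6 → 2 match(es) in b → 2 row(s).
- a[3] stu_id=1 → no match; kept with NULLs on the b side.
- a[4] stu_id=NULL → no match; kept with NULLs on the b side.
- a[5] stu_id=6 → 2 match(es) in b → 2 row(s).
After projecting and ordering:
b.stu_id | b.grade | a.name
6 | A | Alice
6 | A | Judy
6 | A | NULL
6 | C | Alice
6 | C | Judy
6 | C | NULL
NULL | NULL | Mona
NULL | NULL | NULL
NULL | NULL | NULL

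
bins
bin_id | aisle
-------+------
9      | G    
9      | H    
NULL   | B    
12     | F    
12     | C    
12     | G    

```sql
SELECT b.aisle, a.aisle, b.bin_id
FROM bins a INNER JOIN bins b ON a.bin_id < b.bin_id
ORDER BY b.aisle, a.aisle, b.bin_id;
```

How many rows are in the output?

6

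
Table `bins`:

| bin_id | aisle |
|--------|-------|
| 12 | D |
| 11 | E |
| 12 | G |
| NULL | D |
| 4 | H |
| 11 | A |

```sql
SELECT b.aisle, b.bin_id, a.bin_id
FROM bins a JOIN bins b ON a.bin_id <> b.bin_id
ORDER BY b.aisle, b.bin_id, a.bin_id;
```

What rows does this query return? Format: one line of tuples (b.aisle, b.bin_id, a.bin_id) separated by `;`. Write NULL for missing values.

(A, 11, 4); (A, 11, 12); (A, 11, 12); (D, 12, 4); (D, 12, 11); (D, 12, 11); (E, 11, 4); (E, 11, 12); (E, 11, 12); (G, 12, 4); (G, 12, 11); (G, 12, 11); (H, 4, 11); (H, 4, 11); (H, 4, 12); (H, 4, 12)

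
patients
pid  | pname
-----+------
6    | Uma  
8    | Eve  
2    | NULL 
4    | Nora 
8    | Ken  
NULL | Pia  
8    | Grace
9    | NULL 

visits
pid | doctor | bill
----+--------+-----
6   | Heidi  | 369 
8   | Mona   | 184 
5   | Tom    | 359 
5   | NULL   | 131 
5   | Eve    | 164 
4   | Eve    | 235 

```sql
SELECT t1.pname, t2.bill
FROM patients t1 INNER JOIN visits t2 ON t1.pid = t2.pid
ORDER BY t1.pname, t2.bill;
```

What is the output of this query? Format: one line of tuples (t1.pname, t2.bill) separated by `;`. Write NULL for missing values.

(Eve, 184); (Grace, 184); (Ken, 184); (Nora, 235); (Uma, 369)

INNER JOIN keeps only pairs where the ON condition holds.
Matching on t1.pid = t2.pid. A NULL in a compared column never satisfies the condition.
- t1[0] pid=6 → 1 match(es) in t2 → 1 row(s).
- t1[1] pid=8 → 1 match(es) in t2 → 1 row(s).
- t1[2] pid=2 → no match; dropped.
- t1[3] pid=4 → 1 match(es) in t2 → 1 row(s).
- t1[4] pid=8 → 1 match(es) in t2 → 1 row(s).
- t1[5] pid=NULL → no match; dropped.
- t1[6] pid=8 → 1 match(es) in t2 → 1 row(s).
- t1[7] pid=9 → no match; dropped.
After projecting and ordering:
t1.pname | t2.bill
Eve | 184
Grace | 184
Ken | 184
Nora | 235
Uma | 369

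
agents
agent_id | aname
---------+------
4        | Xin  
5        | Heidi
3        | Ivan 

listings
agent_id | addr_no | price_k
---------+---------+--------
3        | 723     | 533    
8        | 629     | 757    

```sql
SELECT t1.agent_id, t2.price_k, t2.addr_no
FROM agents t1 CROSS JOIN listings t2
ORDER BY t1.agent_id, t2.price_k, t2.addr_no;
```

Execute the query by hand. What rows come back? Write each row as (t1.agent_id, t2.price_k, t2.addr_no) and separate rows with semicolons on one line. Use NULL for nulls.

(3, 533, 723); (3, 757, 629); (4, 533, 723); (4, 757, 629); (5, 533, 723); (5, 757, 629)

CROSS JOIN pairs every row of `agents` with every row of `listings`: 3 × 2 = 6 rows.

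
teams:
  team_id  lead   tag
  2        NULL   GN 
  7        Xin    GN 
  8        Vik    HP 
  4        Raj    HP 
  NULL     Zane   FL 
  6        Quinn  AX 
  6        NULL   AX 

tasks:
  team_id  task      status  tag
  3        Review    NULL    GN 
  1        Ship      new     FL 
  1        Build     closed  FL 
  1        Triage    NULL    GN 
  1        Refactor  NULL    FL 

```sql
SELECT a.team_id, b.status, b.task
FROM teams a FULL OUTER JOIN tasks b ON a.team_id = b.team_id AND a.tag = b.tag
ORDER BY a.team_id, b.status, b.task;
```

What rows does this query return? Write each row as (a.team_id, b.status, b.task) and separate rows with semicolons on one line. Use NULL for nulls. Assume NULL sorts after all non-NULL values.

FULL OUTER JOIN keeps every row from both sides; unmatched rows get NULL for the other side's columns.
Matching on a.team_id = b.team_id AND a.tag = b.tag. A NULL in a compared column never satisfies the condition.
Matched pairs: 0; unmatched a rows kept: 7; unmatched b rows kept: 5.

(2, NULL, NULL); (4, NULL, NULL); (6, NULL, NULL); (6, NULL, NULL); (7, NULL, NULL); (8, NULL, NULL); (NULL, closed, Build); (NULL, new, Ship); (NULL, NULL, Refactor); (NULL, NULL, Review); (NULL, NULL, Triage); (NULL, NULL, NULL)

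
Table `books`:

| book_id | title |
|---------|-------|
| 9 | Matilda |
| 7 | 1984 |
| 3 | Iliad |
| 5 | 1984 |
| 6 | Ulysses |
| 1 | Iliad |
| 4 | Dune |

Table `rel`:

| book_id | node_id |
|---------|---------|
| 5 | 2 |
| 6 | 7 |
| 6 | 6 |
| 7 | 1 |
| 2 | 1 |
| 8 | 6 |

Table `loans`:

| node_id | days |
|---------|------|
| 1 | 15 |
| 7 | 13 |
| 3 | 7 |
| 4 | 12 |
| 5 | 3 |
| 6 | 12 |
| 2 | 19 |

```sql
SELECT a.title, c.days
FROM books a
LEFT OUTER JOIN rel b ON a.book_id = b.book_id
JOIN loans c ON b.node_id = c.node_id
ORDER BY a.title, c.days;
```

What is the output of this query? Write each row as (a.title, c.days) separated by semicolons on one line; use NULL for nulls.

(1984, 15); (1984, 19); (Ulysses, 12); (Ulysses, 13)

Joins associate left-to-right: books LEFT JOIN rel on book_id gives 8 intermediate row(s).
Then INNER JOIN `loans c` on node_id: keep only rows whose b.node_id appears in c.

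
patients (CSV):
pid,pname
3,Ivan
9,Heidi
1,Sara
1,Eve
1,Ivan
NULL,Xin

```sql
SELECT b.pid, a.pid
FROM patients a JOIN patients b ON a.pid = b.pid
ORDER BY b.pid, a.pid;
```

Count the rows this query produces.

11

INNER JOIN keeps only pairs where the ON condition holds.
Matching on a.pid = b.pid. A NULL in a compared column never satisfies the condition.
- a (pid=3) pairs with 1 row(s) of b.
- a (pid=9) pairs with 1 row(s) of b.
- a (pid=1) pairs with 3 row(s) of b.
- a (pid=1) pairs with 3 row(s) of b.
- a (pid=1) pairs with 3 row(s) of b.
- a (pid=NULL) has no partner → excluded.
Total: 11 rows.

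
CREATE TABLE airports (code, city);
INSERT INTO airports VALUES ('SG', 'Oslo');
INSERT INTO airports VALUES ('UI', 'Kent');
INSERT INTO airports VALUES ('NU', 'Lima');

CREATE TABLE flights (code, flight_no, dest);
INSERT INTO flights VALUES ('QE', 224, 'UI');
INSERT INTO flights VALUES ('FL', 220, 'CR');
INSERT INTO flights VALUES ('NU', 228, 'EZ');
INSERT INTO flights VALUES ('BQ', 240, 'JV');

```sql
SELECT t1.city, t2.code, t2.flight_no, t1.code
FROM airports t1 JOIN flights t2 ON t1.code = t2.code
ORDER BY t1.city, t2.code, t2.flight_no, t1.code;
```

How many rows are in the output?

1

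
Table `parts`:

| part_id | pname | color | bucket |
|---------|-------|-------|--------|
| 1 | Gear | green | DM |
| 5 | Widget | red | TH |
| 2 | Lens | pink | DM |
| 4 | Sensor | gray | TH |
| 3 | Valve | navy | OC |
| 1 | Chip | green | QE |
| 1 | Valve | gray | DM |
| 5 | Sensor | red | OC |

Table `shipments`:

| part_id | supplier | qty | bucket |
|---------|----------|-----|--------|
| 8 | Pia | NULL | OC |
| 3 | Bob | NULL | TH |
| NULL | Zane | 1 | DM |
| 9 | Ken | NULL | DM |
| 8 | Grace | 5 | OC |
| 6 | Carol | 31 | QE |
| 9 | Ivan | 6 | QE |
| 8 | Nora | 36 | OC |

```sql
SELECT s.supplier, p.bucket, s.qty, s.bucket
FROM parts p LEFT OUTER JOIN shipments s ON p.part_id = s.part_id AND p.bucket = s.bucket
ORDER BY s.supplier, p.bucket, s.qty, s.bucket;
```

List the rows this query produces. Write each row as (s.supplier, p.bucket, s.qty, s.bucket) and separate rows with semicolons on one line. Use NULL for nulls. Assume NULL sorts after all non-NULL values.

(NULL, DM, NULL, NULL); (NULL, DM, NULL, NULL); (NULL, DM, NULL, NULL); (NULL, OC, NULL, NULL); (NULL, OC, NULL, NULL); (NULL, QE, NULL, NULL); (NULL, TH, NULL, NULL); (NULL, TH, NULL, NULL)

LEFT JOIN keeps every row from `parts`; unmatched rows get NULL for `shipments`'s columns.
Matching on p.part_id = s.part_id AND p.bucket = s.bucket. A NULL in a compared column never satisfies the condition.
Matched pairs: 0; unmatched p rows kept: 8.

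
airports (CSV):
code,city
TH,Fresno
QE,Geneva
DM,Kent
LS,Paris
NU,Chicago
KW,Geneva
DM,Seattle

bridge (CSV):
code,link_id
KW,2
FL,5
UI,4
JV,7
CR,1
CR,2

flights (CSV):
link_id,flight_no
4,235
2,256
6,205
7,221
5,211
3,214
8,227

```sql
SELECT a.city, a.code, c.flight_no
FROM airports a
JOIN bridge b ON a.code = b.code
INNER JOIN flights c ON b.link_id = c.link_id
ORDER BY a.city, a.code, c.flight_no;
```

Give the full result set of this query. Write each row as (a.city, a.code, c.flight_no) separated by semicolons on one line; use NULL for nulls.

(Geneva, KW, 256)

Joins associate left-to-right: airports INNER JOIN bridge on code gives 1 intermediate row(s).
Then INNER JOIN `flights c` on link_id: keep only rows whose b.link_id appears in c.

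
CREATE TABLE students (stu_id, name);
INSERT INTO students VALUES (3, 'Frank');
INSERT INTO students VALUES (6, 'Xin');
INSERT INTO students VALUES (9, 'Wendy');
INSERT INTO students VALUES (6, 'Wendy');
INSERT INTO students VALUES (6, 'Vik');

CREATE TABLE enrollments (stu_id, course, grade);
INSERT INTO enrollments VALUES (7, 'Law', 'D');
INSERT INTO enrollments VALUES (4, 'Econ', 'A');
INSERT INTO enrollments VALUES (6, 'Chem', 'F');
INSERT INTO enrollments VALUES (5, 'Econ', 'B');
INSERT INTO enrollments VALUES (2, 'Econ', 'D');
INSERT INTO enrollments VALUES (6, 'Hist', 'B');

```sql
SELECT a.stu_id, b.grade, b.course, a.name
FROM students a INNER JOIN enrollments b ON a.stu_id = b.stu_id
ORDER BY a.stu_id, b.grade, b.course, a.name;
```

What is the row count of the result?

6

INNER JOIN keeps only pairs where the ON condition holds.
Matching on a.stu_id = b.stu_id.
Matched pairs: 6.
Total: 6 rows.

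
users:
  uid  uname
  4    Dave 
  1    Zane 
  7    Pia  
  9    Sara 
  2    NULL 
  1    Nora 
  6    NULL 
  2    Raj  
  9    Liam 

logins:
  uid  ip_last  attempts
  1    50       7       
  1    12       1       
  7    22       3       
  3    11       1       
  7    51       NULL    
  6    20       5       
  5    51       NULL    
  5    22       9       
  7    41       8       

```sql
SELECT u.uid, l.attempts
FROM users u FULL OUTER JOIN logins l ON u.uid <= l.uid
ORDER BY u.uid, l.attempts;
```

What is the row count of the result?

47

FULL OUTER JOIN keeps every row from both sides; unmatched rows get NULL for the other side's columns.
Matching on u.uid <= l.uid.
Matched pairs: 45; unmatched u rows kept: 2; unmatched l rows kept: 0.
Total: 45 matched + 2 padded = 47 rows.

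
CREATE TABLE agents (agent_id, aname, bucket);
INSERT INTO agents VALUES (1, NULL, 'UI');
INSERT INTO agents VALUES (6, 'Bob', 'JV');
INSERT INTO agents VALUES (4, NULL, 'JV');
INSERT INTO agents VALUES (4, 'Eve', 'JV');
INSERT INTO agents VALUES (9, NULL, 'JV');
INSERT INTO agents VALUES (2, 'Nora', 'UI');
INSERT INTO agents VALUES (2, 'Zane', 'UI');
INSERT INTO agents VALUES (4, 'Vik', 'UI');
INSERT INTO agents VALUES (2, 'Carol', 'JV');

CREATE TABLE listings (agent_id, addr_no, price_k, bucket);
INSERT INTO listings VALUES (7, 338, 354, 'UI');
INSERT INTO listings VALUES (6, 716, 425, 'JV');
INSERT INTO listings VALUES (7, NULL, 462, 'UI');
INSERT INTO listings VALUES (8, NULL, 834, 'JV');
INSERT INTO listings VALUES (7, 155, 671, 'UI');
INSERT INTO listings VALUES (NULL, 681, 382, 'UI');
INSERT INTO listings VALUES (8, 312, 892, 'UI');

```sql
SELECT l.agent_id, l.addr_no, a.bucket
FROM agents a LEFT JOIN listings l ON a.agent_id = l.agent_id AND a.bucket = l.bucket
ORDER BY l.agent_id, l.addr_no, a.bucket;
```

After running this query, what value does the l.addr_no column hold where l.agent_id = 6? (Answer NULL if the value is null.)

716

LEFT JOIN keeps every row from `agents`; unmatched rows get NULL for `listings`'s columns.
Matching on a.agent_id = l.agent_id AND a.bucket = l.bucket. A NULL in a compared column never satisfies the condition.
- a row (agent_id=1, bucket=UI): no match → kept, l columns NULL.
- a row (agent_id=6, bucket=JV): matches 1 l row(s) → 1 output row(s).
- a row (agent_id=4, bucket=JV): no match → kept, l columns NULL.
- a row (agent_id=4, bucket=JV): no match → kept, l columns NULL.
- a row (agent_id=9, bucket=JV): no match → kept, l columns NULL.
- a row (agent_id=2, bucket=UI): no match → kept, l columns NULL.
- a row (agent_id=2, bucket=UI): no match → kept, l columns NULL.
- a row (agent_id=4, bucket=UI): no match → kept, l columns NULL.
- a row (agent_id=2, bucket=JV): no match → kept, l columns NULL.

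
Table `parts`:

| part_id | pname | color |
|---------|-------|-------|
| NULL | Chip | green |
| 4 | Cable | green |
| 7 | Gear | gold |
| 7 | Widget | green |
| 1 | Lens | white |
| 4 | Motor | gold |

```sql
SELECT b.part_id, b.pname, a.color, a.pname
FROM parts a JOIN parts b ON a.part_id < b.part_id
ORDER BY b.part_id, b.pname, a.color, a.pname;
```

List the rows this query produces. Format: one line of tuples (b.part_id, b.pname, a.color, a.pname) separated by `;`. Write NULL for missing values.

(4, Cable, white, Lens); (4, Motor, white, Lens); (7, Gear, gold, Motor); (7, Gear, green, Cable); (7, Gear, white, Lens); (7, Widget, gold, Motor); (7, Widget, green, Cable); (7, Widget, white, Lens)

INNER JOIN keeps only pairs where the ON condition holds.
Matching on a.part_id < b.part_id. A NULL in a compared column never satisfies the condition.
Matched pairs: 8.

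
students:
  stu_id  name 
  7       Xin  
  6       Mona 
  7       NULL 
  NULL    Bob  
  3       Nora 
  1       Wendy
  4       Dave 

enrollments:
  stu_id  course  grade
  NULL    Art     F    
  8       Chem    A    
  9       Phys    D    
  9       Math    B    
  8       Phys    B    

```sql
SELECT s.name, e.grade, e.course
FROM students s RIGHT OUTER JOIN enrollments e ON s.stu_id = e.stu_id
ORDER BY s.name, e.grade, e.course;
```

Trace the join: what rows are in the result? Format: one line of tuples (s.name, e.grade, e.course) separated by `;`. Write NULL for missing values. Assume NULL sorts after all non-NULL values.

(NULL, A, Chem); (NULL, B, Math); (NULL, B, Phys); (NULL, D, Phys); (NULL, F, Art)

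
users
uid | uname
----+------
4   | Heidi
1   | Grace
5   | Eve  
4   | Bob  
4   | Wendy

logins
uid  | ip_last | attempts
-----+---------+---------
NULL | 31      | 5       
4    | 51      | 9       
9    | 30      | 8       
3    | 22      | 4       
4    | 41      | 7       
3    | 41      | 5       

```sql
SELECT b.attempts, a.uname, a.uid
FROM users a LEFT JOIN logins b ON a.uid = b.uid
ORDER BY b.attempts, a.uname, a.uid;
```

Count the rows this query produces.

8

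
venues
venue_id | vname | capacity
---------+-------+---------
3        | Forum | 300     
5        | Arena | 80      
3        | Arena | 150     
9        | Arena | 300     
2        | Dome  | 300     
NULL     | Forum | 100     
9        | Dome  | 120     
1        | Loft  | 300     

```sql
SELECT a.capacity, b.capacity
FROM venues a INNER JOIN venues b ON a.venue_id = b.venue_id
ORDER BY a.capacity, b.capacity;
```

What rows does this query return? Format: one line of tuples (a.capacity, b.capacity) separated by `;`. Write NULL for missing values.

(80, 80); (120, 120); (120, 300); (150, 150); (150, 300); (300, 120); (300, 150); (300, 300); (300, 300); (300, 300); (300, 300)

INNER JOIN keeps only pairs where the ON condition holds.
Matching on a.venue_id = b.venue_id. A NULL in a compared column never satisfies the condition.
Matched pairs: 11.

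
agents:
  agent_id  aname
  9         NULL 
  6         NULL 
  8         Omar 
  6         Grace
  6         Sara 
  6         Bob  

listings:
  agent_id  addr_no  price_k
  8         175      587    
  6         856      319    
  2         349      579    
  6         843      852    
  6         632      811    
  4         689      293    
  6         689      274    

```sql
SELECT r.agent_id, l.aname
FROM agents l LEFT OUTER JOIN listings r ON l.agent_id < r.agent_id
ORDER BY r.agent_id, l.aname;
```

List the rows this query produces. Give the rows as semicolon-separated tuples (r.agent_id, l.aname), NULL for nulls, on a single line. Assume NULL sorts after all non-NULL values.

LEFT JOIN keeps every row from `agents`; unmatched rows get NULL for `listings`'s columns.
Matching on l.agent_id < r.agent_id.
- l[0] agent_id=9 → no match; kept with NULLs on the r side.
- l[1] agent_id=6 → 1 match(es) in r → 1 row(s).
- l[2] agent_id=8 → no match; kept with NULLs on the r side.
- l[3] agent_id=6 → 1 match(es) in r → 1 row(s).
- l[4] agent_id=6 → 1 match(es) in r → 1 row(s).
- l[5] agent_id=6 → 1 match(es) in r → 1 row(s).
After projecting and ordering:
r.agent_id | l.aname
8 | Bob
8 | Grace
8 | Sara
8 | NULL
NULL | Omar
NULL | NULL

(8, Bob); (8, Grace); (8, Sara); (8, NULL); (NULL, Omar); (NULL, NULL)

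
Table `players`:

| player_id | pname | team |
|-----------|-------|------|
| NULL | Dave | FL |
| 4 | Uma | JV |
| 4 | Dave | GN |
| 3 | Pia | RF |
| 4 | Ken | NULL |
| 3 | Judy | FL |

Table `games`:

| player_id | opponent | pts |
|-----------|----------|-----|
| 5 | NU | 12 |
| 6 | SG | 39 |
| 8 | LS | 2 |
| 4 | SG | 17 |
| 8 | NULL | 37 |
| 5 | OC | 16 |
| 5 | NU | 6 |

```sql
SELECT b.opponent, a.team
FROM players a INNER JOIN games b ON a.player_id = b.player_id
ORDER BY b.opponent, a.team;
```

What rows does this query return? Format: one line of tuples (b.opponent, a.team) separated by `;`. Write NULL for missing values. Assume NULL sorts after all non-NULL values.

(SG, GN); (SG, JV); (SG, NULL)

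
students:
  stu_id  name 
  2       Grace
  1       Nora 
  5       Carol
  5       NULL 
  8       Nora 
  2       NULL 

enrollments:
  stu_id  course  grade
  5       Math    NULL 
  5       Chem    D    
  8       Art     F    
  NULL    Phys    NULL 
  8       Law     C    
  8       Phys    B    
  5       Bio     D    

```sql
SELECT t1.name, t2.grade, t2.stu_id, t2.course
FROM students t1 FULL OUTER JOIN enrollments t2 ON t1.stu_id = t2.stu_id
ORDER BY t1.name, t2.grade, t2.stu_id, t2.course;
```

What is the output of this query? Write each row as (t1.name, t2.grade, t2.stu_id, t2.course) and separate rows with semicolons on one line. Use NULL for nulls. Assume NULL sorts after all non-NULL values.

(Carol, D, 5, Bio); (Carol, D, 5, Chem); (Carol, NULL, 5, Math); (Grace, NULL, NULL, NULL); (Nora, B, 8, Phys); (Nora, C, 8, Law); (Nora, F, 8, Art); (Nora, NULL, NULL, NULL); (NULL, D, 5, Bio); (NULL, D, 5, Chem); (NULL, NULL, 5, Math); (NULL, NULL, NULL, Phys); (NULL, NULL, NULL, NULL)

FULL OUTER JOIN keeps every row from both sides; unmatched rows get NULL for the other side's columns.
Matching on t1.stu_id = t2.stu_id. A NULL in a compared column never satisfies the condition.
- t1 row (stu_id=2): no match → kept, t2 columns NULL.
- t1 row (stu_id=1): no match → kept, t2 columns NULL.
- t1 row (stu_id=5): matches 3 t2 row(s) → 3 output row(s).
- t1 row (stu_id=5): matches 3 t2 row(s) → 3 output row(s).
- t1 row (stu_id=8): matches 3 t2 row(s) → 3 output row(s).
- t1 row (stu_id=2): no match → kept, t2 columns NULL.
- 1 t2 row(s) had no t1 match → kept, t1 columns NULL.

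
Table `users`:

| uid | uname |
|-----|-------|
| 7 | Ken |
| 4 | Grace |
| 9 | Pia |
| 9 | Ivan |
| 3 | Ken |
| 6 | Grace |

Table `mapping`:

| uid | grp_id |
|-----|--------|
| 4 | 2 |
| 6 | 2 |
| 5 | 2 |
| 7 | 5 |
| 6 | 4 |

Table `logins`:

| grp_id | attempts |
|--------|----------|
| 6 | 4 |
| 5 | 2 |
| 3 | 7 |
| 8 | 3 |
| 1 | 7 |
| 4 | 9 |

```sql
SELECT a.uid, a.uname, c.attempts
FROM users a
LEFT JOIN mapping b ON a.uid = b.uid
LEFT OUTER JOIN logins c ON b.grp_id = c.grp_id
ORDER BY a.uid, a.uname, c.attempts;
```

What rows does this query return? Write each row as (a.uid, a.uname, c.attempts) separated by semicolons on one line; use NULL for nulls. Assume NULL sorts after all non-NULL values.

(3, Ken, NULL); (4, Grace, NULL); (6, Grace, 9); (6, Grace, NULL); (7, Ken, 2); (9, Ivan, NULL); (9, Pia, NULL)

Evaluate left to right. First `users a LEFT JOIN mapping b` on uid: 7 row(s).
Then LEFT JOIN `logins c` on grp_id: each of those 7 rows is kept; rows whose b.grp_id has no match in c get NULL for c's columns.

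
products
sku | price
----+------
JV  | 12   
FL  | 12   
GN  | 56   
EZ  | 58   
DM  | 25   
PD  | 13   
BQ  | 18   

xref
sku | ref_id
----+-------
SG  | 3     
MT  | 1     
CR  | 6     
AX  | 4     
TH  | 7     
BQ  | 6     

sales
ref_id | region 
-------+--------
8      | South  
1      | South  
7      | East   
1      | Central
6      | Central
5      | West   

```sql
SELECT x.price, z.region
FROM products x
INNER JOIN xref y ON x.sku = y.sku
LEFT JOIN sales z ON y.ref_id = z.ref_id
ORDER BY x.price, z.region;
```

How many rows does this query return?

1

Joins associate left-to-right: products INNER JOIN xref on sku gives 1 intermediate row(s).
Then LEFT JOIN `sales z` on ref_id: each of those 1 rows is kept; rows whose y.ref_id has no match in z get NULL for z's columns.
Result: 1 row(s).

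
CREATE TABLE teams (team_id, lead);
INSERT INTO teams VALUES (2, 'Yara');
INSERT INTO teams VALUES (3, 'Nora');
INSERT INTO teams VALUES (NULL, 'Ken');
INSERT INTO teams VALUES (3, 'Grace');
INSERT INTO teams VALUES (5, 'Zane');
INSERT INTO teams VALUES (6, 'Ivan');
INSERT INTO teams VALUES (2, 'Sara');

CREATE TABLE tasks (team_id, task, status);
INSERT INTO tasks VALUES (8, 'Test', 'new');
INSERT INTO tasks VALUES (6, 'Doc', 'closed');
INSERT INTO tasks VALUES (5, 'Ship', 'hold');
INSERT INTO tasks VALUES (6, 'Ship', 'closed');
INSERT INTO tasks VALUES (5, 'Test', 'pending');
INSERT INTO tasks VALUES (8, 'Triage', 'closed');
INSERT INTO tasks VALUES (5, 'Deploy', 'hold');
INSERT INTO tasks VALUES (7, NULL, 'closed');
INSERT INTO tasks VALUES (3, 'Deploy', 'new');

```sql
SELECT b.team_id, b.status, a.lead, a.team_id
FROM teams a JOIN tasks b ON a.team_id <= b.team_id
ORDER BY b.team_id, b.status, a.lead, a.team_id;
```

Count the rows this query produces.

49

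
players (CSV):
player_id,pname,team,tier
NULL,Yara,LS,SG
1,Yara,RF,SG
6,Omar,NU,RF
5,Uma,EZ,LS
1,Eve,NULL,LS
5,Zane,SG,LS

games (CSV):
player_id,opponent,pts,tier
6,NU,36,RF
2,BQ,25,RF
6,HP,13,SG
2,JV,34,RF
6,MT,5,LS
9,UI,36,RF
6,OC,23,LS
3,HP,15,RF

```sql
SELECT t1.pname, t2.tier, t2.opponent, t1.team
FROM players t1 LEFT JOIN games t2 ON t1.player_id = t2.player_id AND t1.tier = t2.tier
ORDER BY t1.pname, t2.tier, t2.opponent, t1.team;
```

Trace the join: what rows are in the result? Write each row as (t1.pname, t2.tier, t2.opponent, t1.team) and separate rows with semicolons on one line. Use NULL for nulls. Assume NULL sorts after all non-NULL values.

(Eve, NULL, NULL, NULL); (Omar, RF, NU, NU); (Uma, NULL, NULL, EZ); (Yara, NULL, NULL, LS); (Yara, NULL, NULL, RF); (Zane, NULL, NULL, SG)

LEFT JOIN keeps every row from `players`; unmatched rows get NULL for `games`'s columns.
Matching on t1.player_id = t2.player_id AND t1.tier = t2.tier. A NULL in a compared column never satisfies the condition.
Matched pairs: 1; unmatched t1 rows kept: 5.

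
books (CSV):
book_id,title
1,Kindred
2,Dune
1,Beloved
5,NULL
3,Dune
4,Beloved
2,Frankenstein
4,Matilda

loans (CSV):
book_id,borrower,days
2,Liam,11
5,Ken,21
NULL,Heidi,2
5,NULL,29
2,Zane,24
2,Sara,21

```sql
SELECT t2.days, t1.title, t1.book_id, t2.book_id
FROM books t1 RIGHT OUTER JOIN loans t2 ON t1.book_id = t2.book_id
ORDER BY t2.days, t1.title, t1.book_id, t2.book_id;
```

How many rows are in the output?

9

RIGHT JOIN keeps every row from `loans`; unmatched rows get NULL for `books`'s columns.
Matching on t1.book_id = t2.book_id. A NULL in a compared column never satisfies the condition.
- book_id=1: no matching t2 row.
- book_id=2: 3 matching t2 row(s), so 3 row(s) emitted.
- book_id=1: no matching t2 row.
- book_id=5: 2 matching t2 row(s), so 2 row(s) emitted.
- book_id=3: no matching t2 row.
- book_id=4: no matching t2 row.
- book_id=2: 3 matching t2 row(s), so 3 row(s) emitted.
- book_id=4: no matching t2 row.
- 1 row(s) from t2 found no t1 partner → padded with NULL.
Total: 8 matched + 1 padded = 9 rows.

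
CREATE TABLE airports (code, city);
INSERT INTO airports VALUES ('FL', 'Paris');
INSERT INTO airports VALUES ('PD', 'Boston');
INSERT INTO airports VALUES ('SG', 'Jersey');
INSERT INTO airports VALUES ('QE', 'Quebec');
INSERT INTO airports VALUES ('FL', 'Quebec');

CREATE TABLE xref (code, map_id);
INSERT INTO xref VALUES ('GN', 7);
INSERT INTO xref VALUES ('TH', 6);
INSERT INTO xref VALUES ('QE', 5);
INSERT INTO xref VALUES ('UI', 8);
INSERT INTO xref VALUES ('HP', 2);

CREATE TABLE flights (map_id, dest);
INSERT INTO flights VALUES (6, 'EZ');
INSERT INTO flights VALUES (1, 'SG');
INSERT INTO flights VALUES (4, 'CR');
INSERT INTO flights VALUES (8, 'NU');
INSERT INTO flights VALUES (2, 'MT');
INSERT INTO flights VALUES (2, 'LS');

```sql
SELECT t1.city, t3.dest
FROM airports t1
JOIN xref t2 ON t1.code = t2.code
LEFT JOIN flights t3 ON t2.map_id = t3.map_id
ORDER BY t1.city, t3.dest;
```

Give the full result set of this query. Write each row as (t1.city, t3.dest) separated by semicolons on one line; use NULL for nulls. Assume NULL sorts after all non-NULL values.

(Quebec, NULL)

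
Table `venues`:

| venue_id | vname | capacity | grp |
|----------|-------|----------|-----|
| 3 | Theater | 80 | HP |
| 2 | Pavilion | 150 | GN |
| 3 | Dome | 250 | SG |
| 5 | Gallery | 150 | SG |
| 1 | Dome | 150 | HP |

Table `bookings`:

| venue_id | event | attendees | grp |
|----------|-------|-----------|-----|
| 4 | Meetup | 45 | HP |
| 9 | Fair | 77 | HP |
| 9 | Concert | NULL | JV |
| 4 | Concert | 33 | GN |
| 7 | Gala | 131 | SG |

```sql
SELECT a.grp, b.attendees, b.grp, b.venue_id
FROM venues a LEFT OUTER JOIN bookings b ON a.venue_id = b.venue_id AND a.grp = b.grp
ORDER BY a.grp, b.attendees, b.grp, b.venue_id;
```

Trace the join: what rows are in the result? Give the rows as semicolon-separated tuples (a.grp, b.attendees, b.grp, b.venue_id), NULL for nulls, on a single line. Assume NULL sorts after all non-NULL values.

LEFT JOIN keeps every row from `venues`; unmatched rows get NULL for `bookings`'s columns.
Matching on a.venue_id = b.venue_id AND a.grp = b.grp.
- a row (venue_id=3, grp=HP): no match → kept, b columns NULL.
- a row (venue_id=2, grp=GN): no match → kept, b columns NULL.
- a row (venue_id=3, grp=SG): no match → kept, b columns NULL.
- a row (venue_id=5, grp=SG): no match → kept, b columns NULL.
- a row (venue_id=1, grp=HP): no match → kept, b columns NULL.
After projecting and ordering:
a.grp | b.attendees | b.grp | b.venue_id
GN | NULL | NULL | NULL
HP | NULL | NULL | NULL
HP | NULL | NULL | NULL
SG | NULL | NULL | NULL
SG | NULL | NULL | NULL

(GN, NULL, NULL, NULL); (HP, NULL, NULL, NULL); (HP, NULL, NULL, NULL); (SG, NULL, NULL, NULL); (SG, NULL, NULL, NULL)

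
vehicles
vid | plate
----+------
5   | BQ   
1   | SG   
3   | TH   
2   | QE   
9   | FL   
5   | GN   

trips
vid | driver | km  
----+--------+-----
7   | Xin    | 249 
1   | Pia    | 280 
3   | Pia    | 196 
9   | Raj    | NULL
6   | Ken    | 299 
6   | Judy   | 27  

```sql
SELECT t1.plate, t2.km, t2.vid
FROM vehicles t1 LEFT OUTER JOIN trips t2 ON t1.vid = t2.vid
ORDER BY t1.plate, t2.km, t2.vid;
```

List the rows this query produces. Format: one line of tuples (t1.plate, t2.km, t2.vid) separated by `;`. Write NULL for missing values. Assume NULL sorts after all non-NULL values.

(BQ, NULL, NULL); (FL, NULL, 9); (GN, NULL, NULL); (QE, NULL, NULL); (SG, 280, 1); (TH, 196, 3)

LEFT JOIN keeps every row from `vehicles`; unmatched rows get NULL for `trips`'s columns.
Matching on t1.vid = t2.vid.
Matched pairs: 3; unmatched t1 rows kept: 3.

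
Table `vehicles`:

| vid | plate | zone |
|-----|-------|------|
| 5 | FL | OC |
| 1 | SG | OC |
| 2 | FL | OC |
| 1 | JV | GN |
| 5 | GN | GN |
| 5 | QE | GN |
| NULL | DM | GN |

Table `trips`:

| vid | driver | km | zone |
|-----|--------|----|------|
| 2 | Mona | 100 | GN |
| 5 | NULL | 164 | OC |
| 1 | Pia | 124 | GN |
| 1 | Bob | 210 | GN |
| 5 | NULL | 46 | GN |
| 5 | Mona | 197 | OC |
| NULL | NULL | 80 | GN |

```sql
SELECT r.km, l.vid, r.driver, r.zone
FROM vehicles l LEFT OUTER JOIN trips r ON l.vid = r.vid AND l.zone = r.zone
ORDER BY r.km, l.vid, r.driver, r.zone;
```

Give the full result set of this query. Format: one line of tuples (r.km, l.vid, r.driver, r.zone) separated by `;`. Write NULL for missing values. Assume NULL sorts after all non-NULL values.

(46, 5, NULL, GN); (46, 5, NULL, GN); (124, 1, Pia, GN); (164, 5, NULL, OC); (197, 5, Mona, OC); (210, 1, Bob, GN); (NULL, 1, NULL, NULL); (NULL, 2, NULL, NULL); (NULL, NULL, NULL, NULL)

LEFT JOIN keeps every row from `vehicles`; unmatched rows get NULL for `trips`'s columns.
Matching on l.vid = r.vid AND l.zone = r.zone. A NULL in a compared column never satisfies the condition.
- l (vid=5, zone=OC) pairs with 2 row(s) of r.
- l (vid=1, zone=OC) has no partner → padded with NULL.
- l (vid=2, zone=OC) has no partner → padded with NULL.
- l (vid=1, zone=GN) pairs with 2 row(s) of r.
- l (vid=5, zone=GN) pairs with 1 row(s) of r.
- l (vid=5, zone=GN) pairs with 1 row(s) of r.
- l (vid=NULL, zone=GN) has no partner → padded with NULL.
After projecting and ordering:
r.km | l.vid | r.driver | r.zone
46 | 5 | NULL | GN
46 | 5 | NULL | GN
124 | 1 | Pia | GN
164 | 5 | NULL | OC
197 | 5 | Mona | OC
210 | 1 | Bob | GN
NULL | 1 | NULL | NULL
NULL | 2 | NULL | NULL
NULL | NULL | NULL | NULL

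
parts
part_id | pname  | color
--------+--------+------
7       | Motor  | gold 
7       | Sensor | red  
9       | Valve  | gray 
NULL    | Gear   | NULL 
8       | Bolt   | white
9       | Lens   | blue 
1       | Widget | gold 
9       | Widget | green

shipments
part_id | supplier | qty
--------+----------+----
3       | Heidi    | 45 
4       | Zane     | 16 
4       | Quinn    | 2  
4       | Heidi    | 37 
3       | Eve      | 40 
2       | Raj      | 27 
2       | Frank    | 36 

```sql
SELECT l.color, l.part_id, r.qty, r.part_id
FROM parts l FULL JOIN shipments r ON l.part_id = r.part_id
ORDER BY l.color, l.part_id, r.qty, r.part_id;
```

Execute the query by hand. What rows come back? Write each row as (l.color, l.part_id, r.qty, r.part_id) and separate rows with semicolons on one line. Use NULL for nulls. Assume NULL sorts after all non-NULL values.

(blue, 9, NULL, NULL); (gold, 1, NULL, NULL); (gold, 7, NULL, NULL); (gray, 9, NULL, NULL); (green, 9, NULL, NULL); (red, 7, NULL, NULL); (white, 8, NULL, NULL); (NULL, NULL, 2, 4); (NULL, NULL, 16, 4); (NULL, NULL, 27, 2); (NULL, NULL, 36, 2); (NULL, NULL, 37, 4); (NULL, NULL, 40, 3); (NULL, NULL, 45, 3); (NULL, NULL, NULL, NULL)

FULL OUTER JOIN keeps every row from both sides; unmatched rows get NULL for the other side's columns.
Matching on l.part_id = r.part_id. A NULL in a compared column never satisfies the condition.
Matched pairs: 0; unmatched l rows kept: 8; unmatched r rows kept: 7.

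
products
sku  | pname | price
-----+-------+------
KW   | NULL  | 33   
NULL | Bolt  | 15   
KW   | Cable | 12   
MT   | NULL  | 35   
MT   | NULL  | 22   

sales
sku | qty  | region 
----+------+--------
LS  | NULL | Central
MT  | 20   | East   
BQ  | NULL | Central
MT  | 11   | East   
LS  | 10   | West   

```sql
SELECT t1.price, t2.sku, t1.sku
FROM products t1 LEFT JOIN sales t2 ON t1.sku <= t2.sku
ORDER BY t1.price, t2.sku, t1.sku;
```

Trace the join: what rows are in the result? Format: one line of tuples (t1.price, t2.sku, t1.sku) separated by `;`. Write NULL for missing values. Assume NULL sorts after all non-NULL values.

LEFT JOIN keeps every row from `products`; unmatched rows get NULL for `sales`'s columns.
Matching on t1.sku <= t2.sku. A NULL in a compared column never satisfies the condition.
- t1 (sku=KW) pairs with 4 row(s) of t2.
- t1 (sku=NULL) has no partner → padded with NULL.
- t1 (sku=KW) pairs with 4 row(s) of t2.
- t1 (sku=MT) pairs with 2 row(s) of t2.
- t1 (sku=MT) pairs with 2 row(s) of t2.

(12, LS, KW); (12, LS, KW); (12, MT, KW); (12, MT, KW); (15, NULL, NULL); (22, MT, MT); (22, MT, MT); (33, LS, KW); (33, LS, KW); (33, MT, KW); (33, MT, KW); (35, MT, MT); (35, MT, MT)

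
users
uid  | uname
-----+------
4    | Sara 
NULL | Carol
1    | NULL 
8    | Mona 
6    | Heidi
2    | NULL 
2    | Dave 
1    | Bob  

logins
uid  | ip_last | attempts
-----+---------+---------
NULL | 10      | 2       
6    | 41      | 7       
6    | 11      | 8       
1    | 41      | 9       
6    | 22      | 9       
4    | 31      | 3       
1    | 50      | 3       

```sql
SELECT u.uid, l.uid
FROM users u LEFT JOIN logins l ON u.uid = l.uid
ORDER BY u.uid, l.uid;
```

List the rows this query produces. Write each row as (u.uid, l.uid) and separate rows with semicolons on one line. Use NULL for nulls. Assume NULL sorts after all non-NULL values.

(1, 1); (1, 1); (1, 1); (1, 1); (2, NULL); (2, NULL); (4, 4); (6, 6); (6, 6); (6, 6); (8, NULL); (NULL, NULL)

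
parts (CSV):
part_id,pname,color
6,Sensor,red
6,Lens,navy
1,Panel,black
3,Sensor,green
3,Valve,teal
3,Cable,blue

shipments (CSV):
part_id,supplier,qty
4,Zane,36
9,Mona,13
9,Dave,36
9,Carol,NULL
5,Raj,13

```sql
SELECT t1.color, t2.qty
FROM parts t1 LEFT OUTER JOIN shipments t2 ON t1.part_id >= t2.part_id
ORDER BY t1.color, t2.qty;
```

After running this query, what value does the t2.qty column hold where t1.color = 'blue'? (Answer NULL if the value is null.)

LEFT JOIN keeps every row from `parts`; unmatched rows get NULL for `shipments`'s columns.
Matching on t1.part_id >= t2.part_id.
- t1 row (part_id=6): matches 2 t2 row(s) → 2 output row(s).
- t1 row (part_id=6): matches 2 t2 row(s) → 2 output row(s).
- t1 row (part_id=1): no match → kept, t2 columns NULL.
- t1 row (part_id=3): no match → kept, t2 columns NULL.
- t1 row (part_id=3): no match → kept, t2 columns NULL.
- t1 row (part_id=3): no match → kept, t2 columns NULL.

NULL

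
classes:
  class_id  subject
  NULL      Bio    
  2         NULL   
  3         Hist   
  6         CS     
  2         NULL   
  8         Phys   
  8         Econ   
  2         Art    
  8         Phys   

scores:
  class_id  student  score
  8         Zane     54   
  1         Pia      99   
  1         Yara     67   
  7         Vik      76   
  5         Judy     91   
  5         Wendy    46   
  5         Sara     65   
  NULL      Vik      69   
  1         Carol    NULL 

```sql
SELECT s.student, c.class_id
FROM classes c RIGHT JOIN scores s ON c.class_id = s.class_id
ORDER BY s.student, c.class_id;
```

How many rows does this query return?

11

RIGHT JOIN keeps every row from `scores`; unmatched rows get NULL for `classes`'s columns.
Matching on c.class_id = s.class_id. A NULL in a compared column never satisfies the condition.
- c (class_id=NULL) has no partner in s.
- c (class_id=2) has no partner in s.
- c (class_id=3) has no partner in s.
- c (class_id=6) has no partner in s.
- c (class_id=2) has no partner in s.
- c (class_id=8) pairs with 1 row(s) of s.
- c (class_id=8) pairs with 1 row(s) of s.
- c (class_id=2) has no partner in s.
- c (class_id=8) pairs with 1 row(s) of s.
- 8 s row(s) had no c match → kept, c columns NULL.
Total: 3 matched + 8 padded = 11 rows.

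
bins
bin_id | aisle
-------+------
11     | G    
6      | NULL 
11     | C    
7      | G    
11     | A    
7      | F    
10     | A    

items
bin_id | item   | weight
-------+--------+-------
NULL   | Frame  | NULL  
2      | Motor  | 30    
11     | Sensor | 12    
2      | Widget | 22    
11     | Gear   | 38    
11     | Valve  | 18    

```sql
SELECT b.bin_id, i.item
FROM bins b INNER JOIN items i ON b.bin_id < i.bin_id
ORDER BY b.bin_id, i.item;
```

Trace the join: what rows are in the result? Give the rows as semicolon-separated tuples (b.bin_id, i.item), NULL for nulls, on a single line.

INNER JOIN keeps only pairs where the ON condition holds.
Matching on b.bin_id < i.bin_id. A NULL in a compared column never satisfies the condition.
- bin_id=11: no matching i row, dropped.
- bin_id=6: 3 matching i row(s), so 3 row(s) emitted.
- bin_id=11: no matching i row, dropped.
- bin_id=7: 3 matching i row(s), so 3 row(s) emitted.
- bin_id=11: no matching i row, dropped.
- bin_id=7: 3 matching i row(s), so 3 row(s) emitted.
- bin_id=10: 3 matching i row(s), so 3 row(s) emitted.

(6, Gear); (6, Sensor); (6, Valve); (7, Gear); (7, Gear); (7, Sensor); (7, Sensor); (7, Valve); (7, Valve); (10, Gear); (10, Sensor); (10, Valve)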